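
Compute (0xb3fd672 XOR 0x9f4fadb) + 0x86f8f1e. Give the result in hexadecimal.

0xb3abbc7

First 0xb3fd672 XOR 0x9f4fadb = 0x2cb2ca9.
Add column by column in base 16, right to left:
  9+e = 7 carry 1
  a+1+1 = c
  c+f = b carry 1
  2+8+1 = b
  b+f = a carry 1
  c+6+1 = 3 carry 1
  2+8+1 = b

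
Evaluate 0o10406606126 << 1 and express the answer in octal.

0o21015414254

1 bits is not a whole number of base-8 digits; in binary: 1000100000110110000110001010110 << 1 = 10001000001101100001100010101100.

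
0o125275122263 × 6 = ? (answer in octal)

Multiply each base-8 digit by 6, carrying:
  3×6 = 18 → write 2 carry 2
  6×6+2 = 38 → write 6 carry 4
  2×6+4 = 16 → write 0 carry 2
  2×6+2 = 14 → write 6 carry 1
  2×6+1 = 13 → write 5 carry 1
  1×6+1 = 7 → write 7
  5×6 = 30 → write 6 carry 3
  7×6+3 = 45 → write 5 carry 5
  2×6+5 = 17 → write 1 carry 2
  5×6+2 = 32 → write 0 carry 4
  2×6+4 = 16 → write 0 carry 2
  1×6+2 = 8 → write 0 carry 1
  remaining carry: 1

0o1000156756062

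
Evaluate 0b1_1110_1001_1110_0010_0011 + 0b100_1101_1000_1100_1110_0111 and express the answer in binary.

0b11011000010101100001010

Add column by column in base 2, right to left:
  1+1 = 0 carry 1
  1+1+1 = 1 carry 1
  0+1+1 = 0 carry 1
  0+0+1 = 1
  0+0 = 0
  1+1 = 0 carry 1
  0+1+1 = 0 carry 1
  0+1+1 = 0 carry 1
  0+0+1 = 1
  1+0 = 1
  1+1 = 0 carry 1
  1+1+1 = 1 carry 1
  1+0+1 = 0 carry 1
  0+0+1 = 1
  0+0 = 0
  1+1 = 0 carry 1
  0+1+1 = 0 carry 1
  1+0+1 = 0 carry 1
  1+1+1 = 1 carry 1
  1+1+1 = 1 carry 1
  1+0+1 = 0 carry 1
  0+0+1 = 1
  0+1 = 1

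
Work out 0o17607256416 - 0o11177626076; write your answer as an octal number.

0o6407430320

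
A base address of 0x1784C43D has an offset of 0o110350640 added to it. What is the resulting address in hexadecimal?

0o110350640 = 0x121D1A0 in hexadecimal.
Add column by column in base 16, right to left:
  D+0 = D
  3+A = D
  4+1 = 5
  C+D = 9 carry 1
  4+1+1 = 6
  8+2 = A
  7+1 = 8
  1+0 = 1

0x18A695DD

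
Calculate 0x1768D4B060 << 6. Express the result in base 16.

6 bits is not a whole number of base-16 digits; in binary: 1011101101000110101001011000001100000 << 6 = 1011101101000110101001011000001100000000000.

0x5DA352C1800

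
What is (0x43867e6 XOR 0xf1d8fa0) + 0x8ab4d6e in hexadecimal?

0x13d135b4

First 0x43867e6 XOR 0xf1d8fa0 = 0xb25e846.
Add column by column in base 16, right to left:
  6+e = 4 carry 1
  4+6+1 = b
  8+d = 5 carry 1
  e+4+1 = 3 carry 1
  5+b+1 = 1 carry 1
  2+a+1 = d
  b+8 = 3 carry 1
  final carry 1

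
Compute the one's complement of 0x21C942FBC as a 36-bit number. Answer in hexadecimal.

0xDE36BD043

Each hex digit d becomes F−d:
  2→D, 1→E, C→3, 9→6, 4→B, 2→D, F→0, B→4, C→3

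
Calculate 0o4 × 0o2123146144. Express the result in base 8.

Multiply each base-8 digit by 4, carrying:
  4×4 = 16 → write 0 carry 2
  4×4+2 = 18 → write 2 carry 2
  1×4+2 = 6 → write 6
  6×4 = 24 → write 0 carry 3
  4×4+3 = 19 → write 3 carry 2
  1×4+2 = 6 → write 6
  3×4 = 12 → write 4 carry 1
  2×4+1 = 9 → write 1 carry 1
  1×4+1 = 5 → write 5
  2×4 = 8 → write 0 carry 1
  remaining carry: 1

0o10514630620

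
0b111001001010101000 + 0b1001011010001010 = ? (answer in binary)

Add column by column in base 2, right to left:
  0+0 = 0
  0+1 = 1
  0+0 = 0
  1+1 = 0 carry 1
  0+0+1 = 1
  1+0 = 1
  0+0 = 0
  1+1 = 0 carry 1
  0+0+1 = 1
  1+1 = 0 carry 1
  0+1+1 = 0 carry 1
  0+0+1 = 1
  1+1 = 0 carry 1
  0+0+1 = 1
  0+0 = 0
  1+1 = 0 carry 1
  1+0+1 = 0 carry 1
  1+0+1 = 0 carry 1
  final carry 1

0b1000010100100110010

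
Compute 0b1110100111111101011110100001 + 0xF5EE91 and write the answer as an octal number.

0o1745343062

0b1110100111111101011110100001 = 0o1647753641 in octal.
0xF5EE91 = 0o75367221 in octal.
Add column by column in base 8, right to left:
  1+1 = 2
  4+2 = 6
  6+2 = 0 carry 1
  3+7+1 = 3 carry 1
  5+6+1 = 4 carry 1
  7+3+1 = 3 carry 1
  7+5+1 = 5 carry 1
  4+7+1 = 4 carry 1
  6+0+1 = 7
  1+0 = 1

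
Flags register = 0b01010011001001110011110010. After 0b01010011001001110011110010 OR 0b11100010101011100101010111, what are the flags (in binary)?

OR bit by bit (1 where either bit is 1):
  01010011001001110011110010
| 11100010101011100101010111
= 11110011101011110111110111

0b11110011101011110111110111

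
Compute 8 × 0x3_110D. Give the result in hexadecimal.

Multiply each base-16 digit by 8, carrying:
  D×8 = 104 → write 8 carry 6
  0×8+6 = 6 → write 6
  1×8 = 8 → write 8
  1×8 = 8 → write 8
  3×8 = 24 → write 8 carry 1
  remaining carry: 1

0x188868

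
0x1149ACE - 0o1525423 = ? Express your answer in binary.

0b1000011011110111110111011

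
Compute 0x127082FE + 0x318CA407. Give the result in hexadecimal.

0x43FD2705

Add column by column in base 16, right to left:
  E+7 = 5 carry 1
  F+0+1 = 0 carry 1
  2+4+1 = 7
  8+A = 2 carry 1
  0+C+1 = D
  7+8 = F
  2+1 = 3
  1+3 = 4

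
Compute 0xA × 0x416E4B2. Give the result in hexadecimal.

Multiply each base-16 digit by 10, carrying:
  2×10 = 20 → write 4 carry 1
  B×10+1 = 111 → write F carry 6
  4×10+6 = 46 → write E carry 2
  E×10+2 = 142 → write E carry 8
  6×10+8 = 68 → write 4 carry 4
  1×10+4 = 14 → write E
  4×10 = 40 → write 8 carry 2
  remaining carry: 2

0x28E4EEF4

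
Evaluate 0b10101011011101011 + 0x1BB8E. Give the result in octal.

0o611171

0b10101011011101011 = 0o253353 in octal.
0x1BB8E = 0o335616 in octal.
Add column by column in base 8, right to left:
  3+6 = 1 carry 1
  5+1+1 = 7
  3+6 = 1 carry 1
  3+5+1 = 1 carry 1
  5+3+1 = 1 carry 1
  2+3+1 = 6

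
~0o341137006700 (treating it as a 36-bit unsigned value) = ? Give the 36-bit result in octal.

0o436640771077

Each oct digit d becomes 7−d:
  3→4, 4→3, 1→6, 1→6, 3→4, 7→0, 0→7, 0→7, 6→1, 7→0, 0→7, 0→7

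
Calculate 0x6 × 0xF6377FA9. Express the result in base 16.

0x5C54CFDF6

Multiply each base-16 digit by 6, carrying:
  9×6 = 54 → write 6 carry 3
  A×6+3 = 63 → write F carry 3
  F×6+3 = 93 → write D carry 5
  7×6+5 = 47 → write F carry 2
  7×6+2 = 44 → write C carry 2
  3×6+2 = 20 → write 4 carry 1
  6×6+1 = 37 → write 5 carry 2
  F×6+2 = 92 → write C carry 5
  remaining carry: 5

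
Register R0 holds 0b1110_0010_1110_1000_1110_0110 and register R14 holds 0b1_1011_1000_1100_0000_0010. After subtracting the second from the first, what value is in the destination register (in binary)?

0b110001110101110011100100

Subtract column by column in base 2:
  0-0 → 0
  1-1 → 0
  1-0 → 1
  0-0 → 0
  0-0 → 0
  1-0 → 1
  1-0 → 1
  1-0 → 1
  0-0 → 0
  0-0 → 0
  0-1 → 1 (borrow)
  1-1-1 → 1 (borrow)
  0-0-1 → 1 (borrow)
  1-0-1 → 0
  1-0 → 1
  1-1 → 0
  0-1 → 1 (borrow)
  1-1-1 → 1 (borrow)
  0-0-1 → 1 (borrow)
  0-1-1 → 0 (borrow)
  0-1-1 → 0 (borrow)
  1-0-1 → 0
  1-0 → 1
  1-0 → 1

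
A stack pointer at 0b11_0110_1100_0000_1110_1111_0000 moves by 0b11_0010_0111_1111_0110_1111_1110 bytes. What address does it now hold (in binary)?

Add column by column in base 2, right to left:
  0+0 = 0
  0+1 = 1
  0+1 = 1
  0+1 = 1
  1+1 = 0 carry 1
  1+1+1 = 1 carry 1
  1+1+1 = 1 carry 1
  1+1+1 = 1 carry 1
  0+0+1 = 1
  1+1 = 0 carry 1
  1+1+1 = 1 carry 1
  1+0+1 = 0 carry 1
  0+1+1 = 0 carry 1
  0+1+1 = 0 carry 1
  0+1+1 = 0 carry 1
  0+1+1 = 0 carry 1
  0+1+1 = 0 carry 1
  0+1+1 = 0 carry 1
  1+1+1 = 1 carry 1
  1+0+1 = 0 carry 1
  0+0+1 = 1
  1+1 = 0 carry 1
  1+0+1 = 0 carry 1
  0+0+1 = 1
  1+1 = 0 carry 1
  1+1+1 = 1 carry 1
  final carry 1

0b110100101000000010111101110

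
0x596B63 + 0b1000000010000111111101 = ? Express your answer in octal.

0x596B63 = 0o26265543 in octal.
0b1000000010000111111101 = 0o10020775 in octal.
Add column by column in base 8, right to left:
  3+5 = 0 carry 1
  4+7+1 = 4 carry 1
  5+7+1 = 5 carry 1
  5+0+1 = 6
  6+2 = 0 carry 1
  2+0+1 = 3
  6+0 = 6
  2+1 = 3

0o36306540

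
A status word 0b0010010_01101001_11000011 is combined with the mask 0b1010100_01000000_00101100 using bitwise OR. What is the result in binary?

0b10101100110100111101111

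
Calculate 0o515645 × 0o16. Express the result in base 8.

0o11101406

Multiply each base-8 digit by 14, carrying:
  5×14 = 70 → write 6 carry 8
  4×14+8 = 64 → write 0 carry 8
  6×14+8 = 92 → write 4 carry 11
  5×14+11 = 81 → write 1 carry 10
  1×14+10 = 24 → write 0 carry 3
  5×14+3 = 73 → write 1 carry 9
  remaining carry: 11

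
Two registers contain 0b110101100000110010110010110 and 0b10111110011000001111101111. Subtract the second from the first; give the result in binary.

0b11101101101110000110100111

Subtract column by column in base 2:
  0-1 → 1 (borrow)
  1-1-1 → 1 (borrow)
  1-1-1 → 1 (borrow)
  0-1-1 → 0 (borrow)
  1-0-1 → 0
  0-1 → 1 (borrow)
  0-1-1 → 0 (borrow)
  1-1-1 → 1 (borrow)
  1-1-1 → 1 (borrow)
  0-1-1 → 0 (borrow)
  1-0-1 → 0
  0-0 → 0
  0-0 → 0
  1-0 → 1
  1-0 → 1
  0-1 → 1 (borrow)
  0-1-1 → 0 (borrow)
  0-0-1 → 1 (borrow)
  0-0-1 → 1 (borrow)
  0-1-1 → 0 (borrow)
  1-1-1 → 1 (borrow)
  1-1-1 → 1 (borrow)
  0-1-1 → 0 (borrow)
  1-1-1 → 1 (borrow)
  0-0-1 → 1 (borrow)
  1-1-1 → 1 (borrow)
  1-0-1 → 0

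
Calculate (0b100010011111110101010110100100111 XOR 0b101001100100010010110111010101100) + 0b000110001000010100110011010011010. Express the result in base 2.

First 0b100010011111110101010110100100111 XOR 0b101001100100010010110111010101100 = 0b001011111011100111100001110001011.
Add column by column in base 2, right to left:
  1+0 = 1
  1+1 = 0 carry 1
  0+0+1 = 1
  1+1 = 0 carry 1
  0+1+1 = 0 carry 1
  0+0+1 = 1
  0+0 = 0
  1+1 = 0 carry 1
  1+0+1 = 0 carry 1
  1+1+1 = 1 carry 1
  0+1+1 = 0 carry 1
  0+0+1 = 1
  0+0 = 0
  0+1 = 1
  1+1 = 0 carry 1
  1+0+1 = 0 carry 1
  1+0+1 = 0 carry 1
  1+1+1 = 1 carry 1
  0+0+1 = 1
  0+1 = 1
  1+0 = 1
  1+0 = 1
  1+0 = 1
  0+0 = 0
  1+1 = 0 carry 1
  1+0+1 = 0 carry 1
  1+0+1 = 0 carry 1
  1+0+1 = 0 carry 1
  1+1+1 = 1 carry 1
  0+1+1 = 0 carry 1
  1+0+1 = 0 carry 1
  final carry 1

0b10010000011111100010101000100101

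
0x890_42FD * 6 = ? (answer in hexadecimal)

Multiply each base-16 digit by 6, carrying:
  D×6 = 78 → write E carry 4
  F×6+4 = 94 → write E carry 5
  2×6+5 = 17 → write 1 carry 1
  4×6+1 = 25 → write 9 carry 1
  0×6+1 = 1 → write 1
  9×6 = 54 → write 6 carry 3
  8×6+3 = 51 → write 3 carry 3
  remaining carry: 3

0x336191EE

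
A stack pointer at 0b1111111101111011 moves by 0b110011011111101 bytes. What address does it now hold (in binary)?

0b10110011001111000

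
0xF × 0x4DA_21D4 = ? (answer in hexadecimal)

Multiply each base-16 digit by 15, carrying:
  4×15 = 60 → write C carry 3
  D×15+3 = 198 → write 6 carry 12
  1×15+12 = 27 → write B carry 1
  2×15+1 = 31 → write F carry 1
  A×15+1 = 151 → write 7 carry 9
  D×15+9 = 204 → write C carry 12
  4×15+12 = 72 → write 8 carry 4
  remaining carry: 4

0x48C7FB6C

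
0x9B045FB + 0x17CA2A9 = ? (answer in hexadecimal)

0xB2CE8A4

Add column by column in base 16, right to left:
  B+9 = 4 carry 1
  F+A+1 = A carry 1
  5+2+1 = 8
  4+A = E
  0+C = C
  B+7 = 2 carry 1
  9+1+1 = B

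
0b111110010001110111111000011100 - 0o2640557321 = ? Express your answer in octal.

0b111110010001110111111000011100 = 0o7621677034 in octal.
Subtract column by column in base 8:
  4-1 → 3
  3-2 → 1
  0-3 → 5 (borrow)
  7-7-1 → 7 (borrow)
  7-5-1 → 1
  6-5 → 1
  1-0 → 1
  2-4 → 6 (borrow)
  6-6-1 → 7 (borrow)
  7-2-1 → 4

0o4761117513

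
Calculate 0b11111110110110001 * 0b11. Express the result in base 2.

0b1011111100100010011

Multiply each base-2 digit by 3, carrying:
  1×3 = 3 → write 1 carry 1
  0×3+1 = 1 → write 1
  0×3 = 0 → write 0
  0×3 = 0 → write 0
  1×3 = 3 → write 1 carry 1
  1×3+1 = 4 → write 0 carry 2
  0×3+2 = 2 → write 0 carry 1
  1×3+1 = 4 → write 0 carry 2
  1×3+2 = 5 → write 1 carry 2
  0×3+2 = 2 → write 0 carry 1
  1×3+1 = 4 → write 0 carry 2
  1×3+2 = 5 → write 1 carry 2
  1×3+2 = 5 → write 1 carry 2
  1×3+2 = 5 → write 1 carry 2
  1×3+2 = 5 → write 1 carry 2
  1×3+2 = 5 → write 1 carry 2
  1×3+2 = 5 → write 1 carry 2
  remaining carry: 10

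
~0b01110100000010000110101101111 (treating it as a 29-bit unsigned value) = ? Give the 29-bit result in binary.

Invert each bit: 01110100000010000110101101111 → 10001011111101111001010010000.

0b10001011111101111001010010000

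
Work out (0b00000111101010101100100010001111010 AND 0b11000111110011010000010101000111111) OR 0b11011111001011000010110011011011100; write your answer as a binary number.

0b00000111101010101100100010001111010 AND 0b11000111110011010000010101000111111 = 0b00000111100010000000000000000111010.
Then OR with 0b11011111001011000010110011011011100.

0b11011111101011000010110011011111110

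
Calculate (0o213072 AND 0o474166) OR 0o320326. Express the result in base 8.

0o213072 AND 0o474166 = 0o010062.
Then OR with 0o320326.

0o330366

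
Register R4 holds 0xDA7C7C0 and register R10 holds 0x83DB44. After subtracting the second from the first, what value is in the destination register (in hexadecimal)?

Subtract column by column in base 16:
  0-4 → C (borrow)
  C-4-1 → 7
  7-B → C (borrow)
  C-D-1 → E (borrow)
  7-3-1 → 3
  A-8 → 2
  D-0 → D

0xD23EC7C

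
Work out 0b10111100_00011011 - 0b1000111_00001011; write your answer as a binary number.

Subtract column by column in base 2:
  1-1 → 0
  1-1 → 0
  0-0 → 0
  1-1 → 0
  1-0 → 1
  0-0 → 0
  0-0 → 0
  0-0 → 0
  0-1 → 1 (borrow)
  0-1-1 → 0 (borrow)
  1-1-1 → 1 (borrow)
  1-0-1 → 0
  1-0 → 1
  1-0 → 1
  0-1 → 1 (borrow)
  1-0-1 → 0

0b111010100010000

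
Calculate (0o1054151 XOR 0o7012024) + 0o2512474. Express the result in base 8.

First 0o1054151 XOR 0o7012024 = 0o6046175.
Add column by column in base 8, right to left:
  5+4 = 1 carry 1
  7+7+1 = 7 carry 1
  1+4+1 = 6
  6+2 = 0 carry 1
  4+1+1 = 6
  0+5 = 5
  6+2 = 0 carry 1
  final carry 1

0o10560671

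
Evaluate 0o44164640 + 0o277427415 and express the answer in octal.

Add column by column in base 8, right to left:
  0+5 = 5
  4+1 = 5
  6+4 = 2 carry 1
  4+7+1 = 4 carry 1
  6+2+1 = 1 carry 1
  1+4+1 = 6
  4+7 = 3 carry 1
  4+7+1 = 4 carry 1
  0+2+1 = 3

0o343614255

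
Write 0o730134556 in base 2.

Each octal digit is 3 bits: 7=111 3=011 0=000 1=001 3=011 4=100 5=101 5=101 6=110.

0b111011000001011100101101110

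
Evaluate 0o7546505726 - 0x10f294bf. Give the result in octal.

0x10f294bf = 0o2074512277 in octal.
Subtract column by column in base 8:
  6-7 → 7 (borrow)
  2-7-1 → 2 (borrow)
  7-2-1 → 4
  5-2 → 3
  0-1 → 7 (borrow)
  5-5-1 → 7 (borrow)
  6-4-1 → 1
  4-7 → 5 (borrow)
  5-0-1 → 4
  7-2 → 5

0o5451773427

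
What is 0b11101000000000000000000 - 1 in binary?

The trailing 18 digits are 0, so subtracting 1 borrows through: they become 1 and the next digit up decrements.

0b11100111111111111111111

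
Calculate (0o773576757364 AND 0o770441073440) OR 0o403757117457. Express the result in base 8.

0o773757157457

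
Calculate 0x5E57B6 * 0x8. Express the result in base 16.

0x2F2BDB0

Multiply each base-16 digit by 8, carrying:
  6×8 = 48 → write 0 carry 3
  B×8+3 = 91 → write B carry 5
  7×8+5 = 61 → write D carry 3
  5×8+3 = 43 → write B carry 2
  E×8+2 = 114 → write 2 carry 7
  5×8+7 = 47 → write F carry 2
  remaining carry: 2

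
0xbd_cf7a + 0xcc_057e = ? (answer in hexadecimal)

0x189d4f8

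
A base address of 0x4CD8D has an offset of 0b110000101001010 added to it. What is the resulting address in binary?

0x4CD8D = 0b1001100110110001101 in binary.
Add column by column in base 2, right to left:
  1+0 = 1
  0+1 = 1
  1+0 = 1
  1+1 = 0 carry 1
  0+0+1 = 1
  0+0 = 0
  0+1 = 1
  1+0 = 1
  1+1 = 0 carry 1
  0+0+1 = 1
  1+0 = 1
  1+0 = 1
  0+0 = 0
  0+1 = 1
  1+1 = 0 carry 1
  1+0+1 = 0 carry 1
  0+0+1 = 1
  0+0 = 0
  1+0 = 1

0b1010010111011010111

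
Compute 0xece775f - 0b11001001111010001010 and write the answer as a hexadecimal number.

0xec1d8d5

0b11001001111010001010 = 0xc9e8a in hexadecimal.
Subtract column by column in base 16:
  f-a → 5
  5-8 → d (borrow)
  7-e-1 → 8 (borrow)
  7-9-1 → d (borrow)
  e-c-1 → 1
  c-0 → c
  e-0 → e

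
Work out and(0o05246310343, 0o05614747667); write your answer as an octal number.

0o05204300243

AND each oct digit independently (no carries):
  0&0=0, 5&5=5, 2&6=2, 4&1=0, 6&4=4, 3&7=3, 1&4=0, 0&7=0, 3&6=2, 4&6=4, 3&7=3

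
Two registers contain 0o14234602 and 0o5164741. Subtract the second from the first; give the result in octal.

0o7047641

Subtract column by column in base 8:
  2-1 → 1
  0-4 → 4 (borrow)
  6-7-1 → 6 (borrow)
  4-4-1 → 7 (borrow)
  3-6-1 → 4 (borrow)
  2-1-1 → 0
  4-5 → 7 (borrow)
  1-0-1 → 0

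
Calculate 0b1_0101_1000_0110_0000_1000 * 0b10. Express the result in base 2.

0b1010110000110000010000

Multiply each base-2 digit by 2, carrying:
  0×2 = 0 → write 0
  0×2 = 0 → write 0
  0×2 = 0 → write 0
  1×2 = 2 → write 0 carry 1
  0×2+1 = 1 → write 1
  0×2 = 0 → write 0
  0×2 = 0 → write 0
  0×2 = 0 → write 0
  0×2 = 0 → write 0
  1×2 = 2 → write 0 carry 1
  1×2+1 = 3 → write 1 carry 1
  0×2+1 = 1 → write 1
  0×2 = 0 → write 0
  0×2 = 0 → write 0
  0×2 = 0 → write 0
  1×2 = 2 → write 0 carry 1
  1×2+1 = 3 → write 1 carry 1
  0×2+1 = 1 → write 1
  1×2 = 2 → write 0 carry 1
  0×2+1 = 1 → write 1
  1×2 = 2 → write 0 carry 1
  remaining carry: 1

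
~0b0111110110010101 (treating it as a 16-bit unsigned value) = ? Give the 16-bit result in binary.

0b1000001001101010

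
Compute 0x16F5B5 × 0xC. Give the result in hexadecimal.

0x113847C

Multiply each base-16 digit by 12, carrying:
  5×12 = 60 → write C carry 3
  B×12+3 = 135 → write 7 carry 8
  5×12+8 = 68 → write 4 carry 4
  F×12+4 = 184 → write 8 carry 11
  6×12+11 = 83 → write 3 carry 5
  1×12+5 = 17 → write 1 carry 1
  remaining carry: 1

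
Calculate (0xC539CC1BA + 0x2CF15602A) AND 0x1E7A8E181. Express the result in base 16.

Add column by column in base 16, right to left:
  A+A = 4 carry 1
  B+2+1 = E
  1+0 = 1
  C+6 = 2 carry 1
  C+5+1 = 2 carry 1
  9+1+1 = B
  3+F = 2 carry 1
  5+C+1 = 2 carry 1
  C+2+1 = F
Sum = 0xF22B221E4; now AND with 0x1E7A8E181:
  F&1=1, 2&E=2, 2&7=2, B&A=A, 2&8=0, 2&E=2, 1&1=1, E&8=8, 4&1=0

0x122A02180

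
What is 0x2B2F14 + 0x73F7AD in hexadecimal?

Add column by column in base 16, right to left:
  4+D = 1 carry 1
  1+A+1 = C
  F+7 = 6 carry 1
  2+F+1 = 2 carry 1
  B+3+1 = F
  2+7 = 9

0x9F26C1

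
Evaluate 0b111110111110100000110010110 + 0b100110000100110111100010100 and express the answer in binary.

Add column by column in base 2, right to left:
  0+0 = 0
  1+0 = 1
  1+1 = 0 carry 1
  0+0+1 = 1
  1+1 = 0 carry 1
  0+0+1 = 1
  0+0 = 0
  1+0 = 1
  1+1 = 0 carry 1
  0+1+1 = 0 carry 1
  0+1+1 = 0 carry 1
  0+1+1 = 0 carry 1
  0+0+1 = 1
  0+1 = 1
  1+1 = 0 carry 1
  0+0+1 = 1
  1+0 = 1
  1+1 = 0 carry 1
  1+0+1 = 0 carry 1
  1+0+1 = 0 carry 1
  1+0+1 = 0 carry 1
  0+0+1 = 1
  1+1 = 0 carry 1
  1+1+1 = 1 carry 1
  1+0+1 = 0 carry 1
  1+0+1 = 0 carry 1
  1+1+1 = 1 carry 1
  final carry 1

0b1100101000011011000010101010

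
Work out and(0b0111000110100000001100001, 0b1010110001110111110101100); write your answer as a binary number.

0b0010000000100000000100000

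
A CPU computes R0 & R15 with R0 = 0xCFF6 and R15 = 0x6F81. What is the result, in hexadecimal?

AND each hex digit independently (no carries):
  C&6=4, F&F=F, F&8=8, 6&1=0

0x4F80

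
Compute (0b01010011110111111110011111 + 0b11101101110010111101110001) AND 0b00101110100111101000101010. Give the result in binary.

0b100010101000000000

Add column by column in base 2, right to left:
  1+1 = 0 carry 1
  1+0+1 = 0 carry 1
  1+0+1 = 0 carry 1
  1+0+1 = 0 carry 1
  1+1+1 = 1 carry 1
  0+1+1 = 0 carry 1
  0+1+1 = 0 carry 1
  1+0+1 = 0 carry 1
  1+1+1 = 1 carry 1
  1+1+1 = 1 carry 1
  1+1+1 = 1 carry 1
  1+1+1 = 1 carry 1
  1+0+1 = 0 carry 1
  1+1+1 = 1 carry 1
  1+0+1 = 0 carry 1
  0+0+1 = 1
  1+1 = 0 carry 1
  1+1+1 = 1 carry 1
  1+1+1 = 1 carry 1
  1+0+1 = 0 carry 1
  0+1+1 = 0 carry 1
  0+1+1 = 0 carry 1
  1+0+1 = 0 carry 1
  0+1+1 = 0 carry 1
  1+1+1 = 1 carry 1
  0+1+1 = 0 carry 1
  final carry 1
Sum = 0b101000001101010111100010000; now AND with 0b00101110100111101000101010:
  101000001101010111100010000
& 000101110100111101000101010
= 000000000100010101000000000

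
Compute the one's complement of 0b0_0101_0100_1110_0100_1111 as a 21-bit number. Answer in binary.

0b110101011000110110000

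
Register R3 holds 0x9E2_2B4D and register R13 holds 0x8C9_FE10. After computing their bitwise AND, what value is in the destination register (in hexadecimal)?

AND each hex digit independently (no carries):
  9&8=8, E&C=C, 2&9=0, 2&F=2, B&E=A, 4&1=0, D&0=0

0x8C02A00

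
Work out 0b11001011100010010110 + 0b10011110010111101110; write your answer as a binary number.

0b101101001111010000100

Add column by column in base 2, right to left:
  0+0 = 0
  1+1 = 0 carry 1
  1+1+1 = 1 carry 1
  0+1+1 = 0 carry 1
  1+0+1 = 0 carry 1
  0+1+1 = 0 carry 1
  0+1+1 = 0 carry 1
  1+1+1 = 1 carry 1
  0+1+1 = 0 carry 1
  0+0+1 = 1
  0+1 = 1
  1+0 = 1
  1+0 = 1
  1+1 = 0 carry 1
  0+1+1 = 0 carry 1
  1+1+1 = 1 carry 1
  0+1+1 = 0 carry 1
  0+0+1 = 1
  1+0 = 1
  1+1 = 0 carry 1
  final carry 1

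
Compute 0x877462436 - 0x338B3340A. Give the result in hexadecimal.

Subtract column by column in base 16:
  6-A → C (borrow)
  3-0-1 → 2
  4-4 → 0
  2-3 → F (borrow)
  6-3-1 → 2
  4-B → 9 (borrow)
  7-8-1 → E (borrow)
  7-3-1 → 3
  8-3 → 5

0x53E92F02C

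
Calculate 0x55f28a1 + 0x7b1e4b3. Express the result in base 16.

0xd110d54

Add column by column in base 16, right to left:
  1+3 = 4
  a+b = 5 carry 1
  8+4+1 = d
  2+e = 0 carry 1
  f+1+1 = 1 carry 1
  5+b+1 = 1 carry 1
  5+7+1 = d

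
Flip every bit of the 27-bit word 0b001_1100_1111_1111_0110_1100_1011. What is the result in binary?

Invert each bit: 001110011111111011011001011 → 110001100000000100100110100.

0b110001100000000100100110100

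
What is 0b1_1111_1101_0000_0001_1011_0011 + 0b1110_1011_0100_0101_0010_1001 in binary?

0b10111010000100011011011100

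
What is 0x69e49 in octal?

Expand each hex digit to 4 bits: 6=0110 9=1001 e=1110 4=0100 9=1001.
Group the bits in threes: 001 101 001 111 001 001 001 → 1517111.

0o1517111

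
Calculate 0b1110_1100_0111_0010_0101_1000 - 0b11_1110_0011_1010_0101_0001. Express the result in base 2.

Subtract column by column in base 2:
  0-1 → 1 (borrow)
  0-0-1 → 1 (borrow)
  0-0-1 → 1 (borrow)
  1-0-1 → 0
  1-1 → 0
  0-0 → 0
  1-1 → 0
  0-0 → 0
  0-0 → 0
  1-1 → 0
  0-0 → 0
  0-1 → 1 (borrow)
  1-1-1 → 1 (borrow)
  1-1-1 → 1 (borrow)
  1-0-1 → 0
  0-0 → 0
  0-0 → 0
  0-1 → 1 (borrow)
  1-1-1 → 1 (borrow)
  1-1-1 → 1 (borrow)
  0-1-1 → 0 (borrow)
  1-1-1 → 1 (borrow)
  1-0-1 → 0
  1-0 → 1

0b101011100011100000000111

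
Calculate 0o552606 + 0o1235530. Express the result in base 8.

Add column by column in base 8, right to left:
  6+0 = 6
  0+3 = 3
  6+5 = 3 carry 1
  2+5+1 = 0 carry 1
  5+3+1 = 1 carry 1
  5+2+1 = 0 carry 1
  0+1+1 = 2

0o2010336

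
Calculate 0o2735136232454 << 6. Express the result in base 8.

Shifting left by 6 bits = 2 oct digits: append 2 zeros.

0o273513623245400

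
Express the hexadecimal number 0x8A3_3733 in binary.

0b1000101000110011011100110011

Expand each hex digit to 4 bits: 8=1000 A=1010 3=0011 3=0011 7=0111 3=0011 3=0011.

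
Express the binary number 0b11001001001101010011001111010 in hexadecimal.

0x1926A67A

Group the bits into nibbles: 0001 1001 0010 0110 1010 0110 0111 1010 → 1926A67A.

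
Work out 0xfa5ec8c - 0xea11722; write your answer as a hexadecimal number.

0x104d56a

Subtract column by column in base 16:
  c-2 → a
  8-2 → 6
  c-7 → 5
  e-1 → d
  5-1 → 4
  a-a → 0
  f-e → 1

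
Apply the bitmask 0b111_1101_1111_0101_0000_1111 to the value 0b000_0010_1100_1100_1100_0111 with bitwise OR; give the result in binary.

OR bit by bit (1 where either bit is 1):
  00000101100110011000111
| 11111011111010100001111
= 11111111111110111001111

0b11111111111110111001111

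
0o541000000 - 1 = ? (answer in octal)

0o540777777

The trailing 6 digits are 0, so subtracting 1 borrows through: they become 7 and the next digit up decrements.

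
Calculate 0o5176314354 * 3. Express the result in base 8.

0o17573145304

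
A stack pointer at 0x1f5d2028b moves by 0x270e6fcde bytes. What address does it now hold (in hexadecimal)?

0x466b8ff69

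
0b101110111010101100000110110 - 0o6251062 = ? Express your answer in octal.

0o561003004

0b101110111010101100000110110 = 0o567254066 in octal.
Subtract column by column in base 8:
  6-2 → 4
  6-6 → 0
  0-0 → 0
  4-1 → 3
  5-5 → 0
  2-2 → 0
  7-6 → 1
  6-0 → 6
  5-0 → 5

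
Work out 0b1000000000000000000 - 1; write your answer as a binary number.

0b111111111111111111

The trailing 18 digits are 0, so subtracting 1 borrows through: they become 1 and the next digit up decrements.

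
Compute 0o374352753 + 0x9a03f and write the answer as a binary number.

0b11111110110111011000101010

0o374352753 = 0b11111100011101010111101011 in binary.
0x9a03f = 0b10011010000000111111 in binary.
Add column by column in base 2, right to left:
  1+1 = 0 carry 1
  1+1+1 = 1 carry 1
  0+1+1 = 0 carry 1
  1+1+1 = 1 carry 1
  0+1+1 = 0 carry 1
  1+1+1 = 1 carry 1
  1+0+1 = 0 carry 1
  1+0+1 = 0 carry 1
  1+0+1 = 0 carry 1
  0+0+1 = 1
  1+0 = 1
  0+0 = 0
  1+0 = 1
  0+1 = 1
  1+0 = 1
  1+1 = 0 carry 1
  1+1+1 = 1 carry 1
  0+0+1 = 1
  0+0 = 0
  0+1 = 1
  1+0 = 1
  1+0 = 1
  1+0 = 1
  1+0 = 1
  1+0 = 1
  1+0 = 1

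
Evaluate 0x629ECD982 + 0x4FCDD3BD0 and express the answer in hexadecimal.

Add column by column in base 16, right to left:
  2+0 = 2
  8+D = 5 carry 1
  9+B+1 = 5 carry 1
  D+3+1 = 1 carry 1
  C+D+1 = A carry 1
  E+D+1 = C carry 1
  9+C+1 = 6 carry 1
  2+F+1 = 2 carry 1
  6+4+1 = B

0xB26CA1552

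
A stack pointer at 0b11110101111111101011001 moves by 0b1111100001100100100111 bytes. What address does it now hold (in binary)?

Add column by column in base 2, right to left:
  1+1 = 0 carry 1
  0+1+1 = 0 carry 1
  0+1+1 = 0 carry 1
  1+0+1 = 0 carry 1
  1+0+1 = 0 carry 1
  0+1+1 = 0 carry 1
  1+0+1 = 0 carry 1
  0+0+1 = 1
  1+1 = 0 carry 1
  1+0+1 = 0 carry 1
  1+0+1 = 0 carry 1
  1+1+1 = 1 carry 1
  1+1+1 = 1 carry 1
  1+0+1 = 0 carry 1
  1+0+1 = 0 carry 1
  1+0+1 = 0 carry 1
  0+0+1 = 1
  1+1 = 0 carry 1
  0+1+1 = 0 carry 1
  1+1+1 = 1 carry 1
  1+1+1 = 1 carry 1
  1+1+1 = 1 carry 1
  1+0+1 = 0 carry 1
  final carry 1

0b101110010001100010000000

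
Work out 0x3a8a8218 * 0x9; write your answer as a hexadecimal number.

Multiply each base-16 digit by 9, carrying:
  8×9 = 72 → write 8 carry 4
  1×9+4 = 13 → write d
  2×9 = 18 → write 2 carry 1
  8×9+1 = 73 → write 9 carry 4
  a×9+4 = 94 → write e carry 5
  8×9+5 = 77 → write d carry 4
  a×9+4 = 94 → write e carry 5
  3×9+5 = 32 → write 0 carry 2
  remaining carry: 2

0x20ede92d8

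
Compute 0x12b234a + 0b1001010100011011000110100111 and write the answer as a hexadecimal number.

0b1001010100011011000110100111 = 0x951b1a7 in hexadecimal.
Add column by column in base 16, right to left:
  a+7 = 1 carry 1
  4+a+1 = f
  3+1 = 4
  2+b = d
  b+1 = c
  2+5 = 7
  1+9 = a

0xa7cd4f1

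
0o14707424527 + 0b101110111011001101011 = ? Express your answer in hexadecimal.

0o14707424527 = 0x671E2957 in hexadecimal.
0b101110111011001101011 = 0x17766B in hexadecimal.
Add column by column in base 16, right to left:
  7+B = 2 carry 1
  5+6+1 = C
  9+6 = F
  2+7 = 9
  E+7 = 5 carry 1
  1+1+1 = 3
  7+0 = 7
  6+0 = 6

0x67359FC2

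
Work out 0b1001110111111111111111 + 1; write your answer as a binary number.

0b1001111000000000000000

The trailing 15 digits are 1 (max in base 2), so adding 1 cascades: they roll to 0 and the next digit up increments.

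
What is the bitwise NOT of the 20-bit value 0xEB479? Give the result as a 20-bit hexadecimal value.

0x14B86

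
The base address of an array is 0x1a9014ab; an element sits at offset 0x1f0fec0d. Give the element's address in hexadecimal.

0x39a000b8

Add column by column in base 16, right to left:
  b+d = 8 carry 1
  a+0+1 = b
  4+c = 0 carry 1
  1+e+1 = 0 carry 1
  0+f+1 = 0 carry 1
  9+0+1 = a
  a+f = 9 carry 1
  1+1+1 = 3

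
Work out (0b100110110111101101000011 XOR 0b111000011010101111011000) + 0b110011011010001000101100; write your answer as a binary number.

0b1010010000111001011000111

First 0b100110110111101101000011 XOR 0b111000011010101111011000 = 0b011110101101000010011011.
Add column by column in base 2, right to left:
  1+0 = 1
  1+0 = 1
  0+1 = 1
  1+1 = 0 carry 1
  1+0+1 = 0 carry 1
  0+1+1 = 0 carry 1
  0+0+1 = 1
  1+0 = 1
  0+0 = 0
  0+1 = 1
  0+0 = 0
  0+0 = 0
  1+0 = 1
  0+1 = 1
  1+0 = 1
  1+1 = 0 carry 1
  0+1+1 = 0 carry 1
  1+0+1 = 0 carry 1
  0+1+1 = 0 carry 1
  1+1+1 = 1 carry 1
  1+0+1 = 0 carry 1
  1+0+1 = 0 carry 1
  1+1+1 = 1 carry 1
  0+1+1 = 0 carry 1
  final carry 1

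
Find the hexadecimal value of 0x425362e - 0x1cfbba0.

Subtract column by column in base 16:
  e-0 → e
  2-a → 8 (borrow)
  6-b-1 → a (borrow)
  3-b-1 → 7 (borrow)
  5-f-1 → 5 (borrow)
  2-c-1 → 5 (borrow)
  4-1-1 → 2

0x2557a8e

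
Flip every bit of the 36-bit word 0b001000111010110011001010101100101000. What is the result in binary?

Invert each bit: 001000111010110011001010101100101000 → 110111000101001100110101010011010111.

0b110111000101001100110101010011010111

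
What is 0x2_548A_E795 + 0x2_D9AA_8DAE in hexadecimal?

Add column by column in base 16, right to left:
  5+E = 3 carry 1
  9+A+1 = 4 carry 1
  7+D+1 = 5 carry 1
  E+8+1 = 7 carry 1
  A+A+1 = 5 carry 1
  8+A+1 = 3 carry 1
  4+9+1 = E
  5+D = 2 carry 1
  2+2+1 = 5

0x52E357543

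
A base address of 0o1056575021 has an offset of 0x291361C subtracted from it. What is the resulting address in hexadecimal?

0x629C3F5

0o1056575021 = 0x8BAFA11 in hexadecimal.
Subtract column by column in base 16:
  1-C → 5 (borrow)
  1-1-1 → F (borrow)
  A-6-1 → 3
  F-3 → C
  A-1 → 9
  B-9 → 2
  8-2 → 6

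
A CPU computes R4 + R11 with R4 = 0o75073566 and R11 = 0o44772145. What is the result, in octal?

Add column by column in base 8, right to left:
  6+5 = 3 carry 1
  6+4+1 = 3 carry 1
  5+1+1 = 7
  3+2 = 5
  7+7 = 6 carry 1
  0+7+1 = 0 carry 1
  5+4+1 = 2 carry 1
  7+4+1 = 4 carry 1
  final carry 1

0o142065733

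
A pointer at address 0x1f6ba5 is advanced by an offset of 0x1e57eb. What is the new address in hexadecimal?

Add column by column in base 16, right to left:
  5+b = 0 carry 1
  a+e+1 = 9 carry 1
  b+7+1 = 3 carry 1
  6+5+1 = c
  f+e = d carry 1
  1+1+1 = 3

0x3dc390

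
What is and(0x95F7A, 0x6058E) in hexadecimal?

0x0050A

AND each hex digit independently (no carries):
  9&6=0, 5&0=0, F&5=5, 7&8=0, A&E=A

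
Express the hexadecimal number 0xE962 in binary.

0b1110100101100010

Expand each hex digit to 4 bits: E=1110 9=1001 6=0110 2=0010.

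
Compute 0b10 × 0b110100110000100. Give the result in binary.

0b1101001100001000

Multiply each base-2 digit by 2, carrying:
  0×2 = 0 → write 0
  0×2 = 0 → write 0
  1×2 = 2 → write 0 carry 1
  0×2+1 = 1 → write 1
  0×2 = 0 → write 0
  0×2 = 0 → write 0
  0×2 = 0 → write 0
  1×2 = 2 → write 0 carry 1
  1×2+1 = 3 → write 1 carry 1
  0×2+1 = 1 → write 1
  0×2 = 0 → write 0
  1×2 = 2 → write 0 carry 1
  0×2+1 = 1 → write 1
  1×2 = 2 → write 0 carry 1
  1×2+1 = 3 → write 1 carry 1
  remaining carry: 1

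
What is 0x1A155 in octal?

0o320525

Expand each hex digit to 4 bits: 1=0001 A=1010 1=0001 5=0101 5=0101.
Group the bits in threes: 011 010 000 101 010 101 → 320525.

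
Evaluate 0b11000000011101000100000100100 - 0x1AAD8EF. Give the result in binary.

0b10110011000111010111100110101

0x1AAD8EF = 0b1101010101101100011101111 in binary.
Subtract column by column in base 2:
  0-1 → 1 (borrow)
  0-1-1 → 0 (borrow)
  1-1-1 → 1 (borrow)
  0-1-1 → 0 (borrow)
  0-0-1 → 1 (borrow)
  1-1-1 → 1 (borrow)
  0-1-1 → 0 (borrow)
  0-1-1 → 0 (borrow)
  0-0-1 → 1 (borrow)
  0-0-1 → 1 (borrow)
  0-0-1 → 1 (borrow)
  1-1-1 → 1 (borrow)
  0-1-1 → 0 (borrow)
  0-0-1 → 1 (borrow)
  0-1-1 → 0 (borrow)
  1-1-1 → 1 (borrow)
  0-0-1 → 1 (borrow)
  1-1-1 → 1 (borrow)
  1-0-1 → 0
  1-1 → 0
  0-0 → 0
  0-1 → 1 (borrow)
  0-0-1 → 1 (borrow)
  0-1-1 → 0 (borrow)
  0-1-1 → 0 (borrow)
  0-0-1 → 1 (borrow)
  0-0-1 → 1 (borrow)
  1-0-1 → 0
  1-0 → 1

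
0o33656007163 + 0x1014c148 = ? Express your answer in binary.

0b11101110110011001100111110111011

0o33656007163 = 0b11011110101110000000111001110011 in binary.
0x1014c148 = 0b10000000101001100000101001000 in binary.
Add column by column in base 2, right to left:
  1+0 = 1
  1+0 = 1
  0+0 = 0
  0+1 = 1
  1+0 = 1
  1+0 = 1
  1+1 = 0 carry 1
  0+0+1 = 1
  0+1 = 1
  1+0 = 1
  1+0 = 1
  1+0 = 1
  0+0 = 0
  0+0 = 0
  0+1 = 1
  0+1 = 1
  0+0 = 0
  0+0 = 0
  0+1 = 1
  1+0 = 1
  1+1 = 0 carry 1
  1+0+1 = 0 carry 1
  0+0+1 = 1
  1+0 = 1
  0+0 = 0
  1+0 = 1
  1+0 = 1
  1+0 = 1
  1+1 = 0 carry 1
  0+0+1 = 1
  1+0 = 1
  1+0 = 1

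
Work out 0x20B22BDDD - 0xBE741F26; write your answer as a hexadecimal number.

0x14CAE9EB7

Subtract column by column in base 16:
  D-6 → 7
  D-2 → B
  D-F → E (borrow)
  B-1-1 → 9
  2-4 → E (borrow)
  2-7-1 → A (borrow)
  B-E-1 → C (borrow)
  0-B-1 → 4 (borrow)
  2-0-1 → 1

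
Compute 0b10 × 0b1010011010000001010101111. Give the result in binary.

Multiply each base-2 digit by 2, carrying:
  1×2 = 2 → write 0 carry 1
  1×2+1 = 3 → write 1 carry 1
  1×2+1 = 3 → write 1 carry 1
  1×2+1 = 3 → write 1 carry 1
  0×2+1 = 1 → write 1
  1×2 = 2 → write 0 carry 1
  0×2+1 = 1 → write 1
  1×2 = 2 → write 0 carry 1
  0×2+1 = 1 → write 1
  1×2 = 2 → write 0 carry 1
  0×2+1 = 1 → write 1
  0×2 = 0 → write 0
  0×2 = 0 → write 0
  0×2 = 0 → write 0
  0×2 = 0 → write 0
  0×2 = 0 → write 0
  1×2 = 2 → write 0 carry 1
  0×2+1 = 1 → write 1
  1×2 = 2 → write 0 carry 1
  1×2+1 = 3 → write 1 carry 1
  0×2+1 = 1 → write 1
  0×2 = 0 → write 0
  1×2 = 2 → write 0 carry 1
  0×2+1 = 1 → write 1
  1×2 = 2 → write 0 carry 1
  remaining carry: 1

0b10100110100000010101011110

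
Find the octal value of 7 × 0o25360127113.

0o226221142015

Multiply each base-8 digit by 7, carrying:
  3×7 = 21 → write 5 carry 2
  1×7+2 = 9 → write 1 carry 1
  1×7+1 = 8 → write 0 carry 1
  7×7+1 = 50 → write 2 carry 6
  2×7+6 = 20 → write 4 carry 2
  1×7+2 = 9 → write 1 carry 1
  0×7+1 = 1 → write 1
  6×7 = 42 → write 2 carry 5
  3×7+5 = 26 → write 2 carry 3
  5×7+3 = 38 → write 6 carry 4
  2×7+4 = 18 → write 2 carry 2
  remaining carry: 2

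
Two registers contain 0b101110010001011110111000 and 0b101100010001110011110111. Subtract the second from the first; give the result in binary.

0b1111111101011000001

Subtract column by column in base 2:
  0-1 → 1 (borrow)
  0-1-1 → 0 (borrow)
  0-1-1 → 0 (borrow)
  1-0-1 → 0
  1-1 → 0
  1-1 → 0
  0-1 → 1 (borrow)
  1-1-1 → 1 (borrow)
  1-0-1 → 0
  1-0 → 1
  1-1 → 0
  0-1 → 1 (borrow)
  1-1-1 → 1 (borrow)
  0-0-1 → 1 (borrow)
  0-0-1 → 1 (borrow)
  0-0-1 → 1 (borrow)
  1-1-1 → 1 (borrow)
  0-0-1 → 1 (borrow)
  0-0-1 → 1 (borrow)
  1-0-1 → 0
  1-1 → 0
  1-1 → 0
  0-0 → 0
  1-1 → 0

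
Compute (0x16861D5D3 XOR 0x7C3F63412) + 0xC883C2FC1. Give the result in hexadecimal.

0x1333D41182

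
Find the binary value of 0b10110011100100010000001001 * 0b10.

Multiply each base-2 digit by 2, carrying:
  1×2 = 2 → write 0 carry 1
  0×2+1 = 1 → write 1
  0×2 = 0 → write 0
  1×2 = 2 → write 0 carry 1
  0×2+1 = 1 → write 1
  0×2 = 0 → write 0
  0×2 = 0 → write 0
  0×2 = 0 → write 0
  0×2 = 0 → write 0
  0×2 = 0 → write 0
  1×2 = 2 → write 0 carry 1
  0×2+1 = 1 → write 1
  0×2 = 0 → write 0
  0×2 = 0 → write 0
  1×2 = 2 → write 0 carry 1
  0×2+1 = 1 → write 1
  0×2 = 0 → write 0
  1×2 = 2 → write 0 carry 1
  1×2+1 = 3 → write 1 carry 1
  1×2+1 = 3 → write 1 carry 1
  0×2+1 = 1 → write 1
  0×2 = 0 → write 0
  1×2 = 2 → write 0 carry 1
  1×2+1 = 3 → write 1 carry 1
  0×2+1 = 1 → write 1
  1×2 = 2 → write 0 carry 1
  remaining carry: 1

0b101100111001000100000010010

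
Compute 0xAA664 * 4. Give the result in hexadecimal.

Multiply each base-16 digit by 4, carrying:
  4×4 = 16 → write 0 carry 1
  6×4+1 = 25 → write 9 carry 1
  6×4+1 = 25 → write 9 carry 1
  A×4+1 = 41 → write 9 carry 2
  A×4+2 = 42 → write A carry 2
  remaining carry: 2

0x2A9990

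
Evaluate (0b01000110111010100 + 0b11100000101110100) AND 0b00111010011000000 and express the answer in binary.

0b100010001000000

Add column by column in base 2, right to left:
  0+0 = 0
  0+0 = 0
  1+1 = 0 carry 1
  0+0+1 = 1
  1+1 = 0 carry 1
  0+1+1 = 0 carry 1
  1+1+1 = 1 carry 1
  1+0+1 = 0 carry 1
  1+1+1 = 1 carry 1
  0+0+1 = 1
  1+0 = 1
  1+0 = 1
  0+0 = 0
  0+0 = 0
  0+1 = 1
  1+1 = 0 carry 1
  0+1+1 = 0 carry 1
  final carry 1
Sum = 0b100100111101001000; now AND with 0b00111010011000000:
  100100111101001000
& 000111010011000000
= 000100010001000000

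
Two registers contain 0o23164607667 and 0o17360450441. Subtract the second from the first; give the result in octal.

0o3604137226

Subtract column by column in base 8:
  7-1 → 6
  6-4 → 2
  6-4 → 2
  7-0 → 7
  0-5 → 3 (borrow)
  6-4-1 → 1
  4-0 → 4
  6-6 → 0
  1-3 → 6 (borrow)
  3-7-1 → 3 (borrow)
  2-1-1 → 0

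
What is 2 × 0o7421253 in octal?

0o17042526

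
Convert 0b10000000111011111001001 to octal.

0o20073711

Group the bits in threes: 010 000 000 111 011 111 001 001 → 20073711.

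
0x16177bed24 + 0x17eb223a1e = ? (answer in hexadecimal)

Add column by column in base 16, right to left:
  4+e = 2 carry 1
  2+1+1 = 4
  d+a = 7 carry 1
  e+3+1 = 2 carry 1
  b+2+1 = e
  7+2 = 9
  7+b = 2 carry 1
  1+e+1 = 0 carry 1
  6+7+1 = e
  1+1 = 2

0x2e029e2742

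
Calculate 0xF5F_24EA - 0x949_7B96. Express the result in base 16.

0x615A954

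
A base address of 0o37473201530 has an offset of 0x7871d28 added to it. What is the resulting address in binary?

0b100000100011101000010000010000000

0o37473201530 = 0b11111100111011010000001101011000 in binary.
0x7871d28 = 0b111100001110001110100101000 in binary.
Add column by column in base 2, right to left:
  0+0 = 0
  0+0 = 0
  0+0 = 0
  1+1 = 0 carry 1
  1+0+1 = 0 carry 1
  0+1+1 = 0 carry 1
  1+0+1 = 0 carry 1
  0+0+1 = 1
  1+1 = 0 carry 1
  1+0+1 = 0 carry 1
  0+1+1 = 0 carry 1
  0+1+1 = 0 carry 1
  0+1+1 = 0 carry 1
  0+0+1 = 1
  0+0 = 0
  0+0 = 0
  1+1 = 0 carry 1
  0+1+1 = 0 carry 1
  1+1+1 = 1 carry 1
  1+0+1 = 0 carry 1
  0+0+1 = 1
  1+0 = 1
  1+0 = 1
  1+1 = 0 carry 1
  0+1+1 = 0 carry 1
  0+1+1 = 0 carry 1
  1+1+1 = 1 carry 1
  1+0+1 = 0 carry 1
  1+0+1 = 0 carry 1
  1+0+1 = 0 carry 1
  1+0+1 = 0 carry 1
  1+0+1 = 0 carry 1
  final carry 1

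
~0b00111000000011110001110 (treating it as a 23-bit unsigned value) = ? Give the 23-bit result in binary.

0b11000111111100001110001

Invert each bit: 00111000000011110001110 → 11000111111100001110001.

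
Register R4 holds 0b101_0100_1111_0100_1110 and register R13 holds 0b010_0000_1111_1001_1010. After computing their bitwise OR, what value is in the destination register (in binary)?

0b1110100111111011110

OR bit by bit (1 where either bit is 1):
  1010100111101001110
| 0100000111110011010
= 1110100111111011110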